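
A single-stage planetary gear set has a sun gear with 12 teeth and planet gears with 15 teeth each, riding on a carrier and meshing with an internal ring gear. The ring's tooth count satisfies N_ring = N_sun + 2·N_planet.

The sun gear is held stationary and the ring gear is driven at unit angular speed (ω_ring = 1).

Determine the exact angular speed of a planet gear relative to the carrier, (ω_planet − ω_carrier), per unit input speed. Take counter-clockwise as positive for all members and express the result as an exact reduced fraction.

28/45

N_ring = 12 + 2·15 = 42
12(ω_s−ω_c) = −42(ω_r−ω_c),  ω_s=0, ω_r=1
12(0−ω_c) = −42(1−ω_c)  ⇒  54ω_c = 42  ⇒  ω_c = 7/9
sun–planet: 12·(0−7/9) = −15·(ω_p−ω_c)  ⇒  ω_p−ω_c = −(12/15)·(-7/9) = 28/45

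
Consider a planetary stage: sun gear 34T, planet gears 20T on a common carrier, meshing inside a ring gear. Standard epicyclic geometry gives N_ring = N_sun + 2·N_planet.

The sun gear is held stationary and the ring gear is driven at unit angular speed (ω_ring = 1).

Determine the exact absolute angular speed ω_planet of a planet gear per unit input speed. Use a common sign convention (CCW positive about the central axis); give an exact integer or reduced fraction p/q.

37/20

N_ring = 34 + 2·20 = 74
34(ω_s−ω_c) = −74(ω_r−ω_c),  ω_s=0, ω_r=1
34(0−ω_c) = −74(1−ω_c)  ⇒  108ω_c = 74  ⇒  ω_c = 37/54
sun–planet: 34·(0−37/54) = −20·(ω_p−ω_c)  ⇒  ω_p−ω_c = −(34/20)·(-37/54) = 629/540
ω_p = 37/54 + 629/540 = 37/20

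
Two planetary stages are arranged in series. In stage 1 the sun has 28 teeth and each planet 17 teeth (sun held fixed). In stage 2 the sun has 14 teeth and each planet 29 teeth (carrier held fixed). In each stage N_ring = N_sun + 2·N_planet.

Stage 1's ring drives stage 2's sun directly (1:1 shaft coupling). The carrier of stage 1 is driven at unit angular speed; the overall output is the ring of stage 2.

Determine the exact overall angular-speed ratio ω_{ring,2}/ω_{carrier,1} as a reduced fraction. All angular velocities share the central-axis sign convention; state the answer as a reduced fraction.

Stage 1: N_ring = 28 + 2·17 = 62
Stage 1: 28(ω_s−ω_c) = −62(ω_r−ω_c),  ω_s=0, ω_c=1
Stage 1: ω_r = 1 − (28/62)(0−1) = 45/31
  ⇒ ω_r¹/ω_c¹ = 45/31
Stage 2: N_ring = 14 + 2·29 = 72
Stage 2: 14(ω_s−ω_c) = −72(ω_r−ω_c),  ω_c=0, ω_s=1
Stage 2: ω_r = 0 − (14/72)(1−0) = -7/36
  ⇒ ω_r²/ω_s² = -7/36
Coupling ω_s² = ω_r¹ ⇒ overall = 45/31 × -7/36 = -35/124

-35/124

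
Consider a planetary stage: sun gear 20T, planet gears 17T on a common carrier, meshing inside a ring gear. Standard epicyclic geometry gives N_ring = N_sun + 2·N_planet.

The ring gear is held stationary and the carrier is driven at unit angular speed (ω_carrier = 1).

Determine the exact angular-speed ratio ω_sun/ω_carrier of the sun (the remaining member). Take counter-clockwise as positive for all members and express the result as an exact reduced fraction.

37/10

N_ring = 20 + 2·17 = 54
20(ω_s−ω_c) = −54(ω_r−ω_c),  ω_r=0, ω_c=1
ω_s = 1 − (54/20)(0−1) = 37/10
ω_s/ω_c = 37/10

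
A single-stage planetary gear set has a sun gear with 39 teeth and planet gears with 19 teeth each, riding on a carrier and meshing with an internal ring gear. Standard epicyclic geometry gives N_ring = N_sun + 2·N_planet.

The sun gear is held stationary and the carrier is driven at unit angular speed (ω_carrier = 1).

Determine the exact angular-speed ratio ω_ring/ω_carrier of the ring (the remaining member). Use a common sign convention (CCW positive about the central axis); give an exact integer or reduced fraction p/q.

N_ring = 39 + 2·19 = 77
39(ω_s−ω_c) = −77(ω_r−ω_c),  ω_s=0, ω_c=1
ω_r = 1 − (39/77)(0−1) = 116/77
ω_r/ω_c = 116/77

116/77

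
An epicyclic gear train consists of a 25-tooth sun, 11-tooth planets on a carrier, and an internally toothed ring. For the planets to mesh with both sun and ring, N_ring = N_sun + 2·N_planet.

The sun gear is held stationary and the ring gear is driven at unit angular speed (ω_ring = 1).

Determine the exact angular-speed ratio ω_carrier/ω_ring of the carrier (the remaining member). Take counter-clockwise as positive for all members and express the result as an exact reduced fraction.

N_ring = 25 + 2·11 = 47
25(ω_s−ω_c) = −47(ω_r−ω_c),  ω_s=0, ω_r=1
25(0−ω_c) = −47(1−ω_c)  ⇒  72ω_c = 47  ⇒  ω_c = 47/72
ω_c/ω_r = 47/72

47/72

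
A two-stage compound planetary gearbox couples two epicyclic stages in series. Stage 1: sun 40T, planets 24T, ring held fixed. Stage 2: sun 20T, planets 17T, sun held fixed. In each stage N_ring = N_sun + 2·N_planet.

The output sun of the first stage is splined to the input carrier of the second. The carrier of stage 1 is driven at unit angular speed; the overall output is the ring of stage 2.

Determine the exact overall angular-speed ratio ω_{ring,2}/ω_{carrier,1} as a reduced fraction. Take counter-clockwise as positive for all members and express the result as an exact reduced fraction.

592/135

Stage 1: N_ring = 40 + 2·24 = 88
Stage 1: 40(ω_s−ω_c) = −88(ω_r−ω_c),  ω_r=0, ω_c=1
Stage 1: ω_s = 1 − (88/40)(0−1) = 16/5
  ⇒ ω_s¹/ω_c¹ = 16/5
Stage 2: N_ring = 20 + 2·17 = 54
Stage 2: 20(ω_s−ω_c) = −54(ω_r−ω_c),  ω_s=0, ω_c=1
Stage 2: ω_r = 1 − (20/54)(0−1) = 37/27
  ⇒ ω_r²/ω_c² = 37/27
Coupling ω_c² = ω_s¹ ⇒ overall = 16/5 × 37/27 = 592/135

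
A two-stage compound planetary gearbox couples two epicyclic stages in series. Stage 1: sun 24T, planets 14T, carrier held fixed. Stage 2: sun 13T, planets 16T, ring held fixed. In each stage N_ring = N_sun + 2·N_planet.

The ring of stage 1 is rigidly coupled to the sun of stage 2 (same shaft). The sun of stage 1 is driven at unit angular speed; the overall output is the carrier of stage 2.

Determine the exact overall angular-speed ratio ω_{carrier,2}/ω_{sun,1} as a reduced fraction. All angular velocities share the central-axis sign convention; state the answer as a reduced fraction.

Stage 1: N_ring = 24 + 2·14 = 52
Stage 1: 24(ω_s−ω_c) = −52(ω_r−ω_c),  ω_c=0, ω_s=1
Stage 1: ω_r = 0 − (24/52)(1−0) = -6/13
  ⇒ ω_r¹/ω_s¹ = -6/13
Stage 2: N_ring = 13 + 2·16 = 45
Stage 2: 13(ω_s−ω_c) = −45(ω_r−ω_c),  ω_r=0, ω_s=1
Stage 2: 13(1−ω_c) = −45(0−ω_c)  ⇒  58ω_c = 13  ⇒  ω_c = 13/58
  ⇒ ω_c²/ω_s² = 13/58
Coupling ω_s² = ω_r¹ ⇒ overall = -6/13 × 13/58 = -3/29

-3/29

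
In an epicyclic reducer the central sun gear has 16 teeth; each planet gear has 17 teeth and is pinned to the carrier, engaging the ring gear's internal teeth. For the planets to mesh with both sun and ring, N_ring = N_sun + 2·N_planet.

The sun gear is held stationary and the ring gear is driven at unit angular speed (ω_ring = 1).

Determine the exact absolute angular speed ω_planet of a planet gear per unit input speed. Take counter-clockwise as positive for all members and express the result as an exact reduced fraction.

N_ring = 16 + 2·17 = 50
16(ω_s−ω_c) = −50(ω_r−ω_c),  ω_s=0, ω_r=1
16(0−ω_c) = −50(1−ω_c)  ⇒  66ω_c = 50  ⇒  ω_c = 25/33
sun–planet: 16·(0−25/33) = −17·(ω_p−ω_c)  ⇒  ω_p−ω_c = −(16/17)·(-25/33) = 400/561
ω_p = 25/33 + 400/561 = 25/17

25/17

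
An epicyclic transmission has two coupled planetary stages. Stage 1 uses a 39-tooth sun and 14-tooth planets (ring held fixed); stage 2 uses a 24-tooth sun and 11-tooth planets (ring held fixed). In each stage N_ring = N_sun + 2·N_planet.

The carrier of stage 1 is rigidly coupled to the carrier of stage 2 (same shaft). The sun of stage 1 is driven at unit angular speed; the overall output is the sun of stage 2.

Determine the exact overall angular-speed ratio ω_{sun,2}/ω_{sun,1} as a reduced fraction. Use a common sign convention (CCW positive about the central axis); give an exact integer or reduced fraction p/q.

Stage 1: N_ring = 39 + 2·14 = 67
Stage 1: 39(ω_s−ω_c) = −67(ω_r−ω_c),  ω_r=0, ω_s=1
Stage 1: 39(1−ω_c) = −67(0−ω_c)  ⇒  106ω_c = 39  ⇒  ω_c = 39/106
  ⇒ ω_c¹/ω_s¹ = 39/106
Stage 2: N_ring = 24 + 2·11 = 46
Stage 2: 24(ω_s−ω_c) = −46(ω_r−ω_c),  ω_r=0, ω_c=1
Stage 2: ω_s = 1 − (46/24)(0−1) = 35/12
  ⇒ ω_s²/ω_c² = 35/12
Coupling ω_c² = ω_c¹ ⇒ overall = 39/106 × 35/12 = 455/424

455/424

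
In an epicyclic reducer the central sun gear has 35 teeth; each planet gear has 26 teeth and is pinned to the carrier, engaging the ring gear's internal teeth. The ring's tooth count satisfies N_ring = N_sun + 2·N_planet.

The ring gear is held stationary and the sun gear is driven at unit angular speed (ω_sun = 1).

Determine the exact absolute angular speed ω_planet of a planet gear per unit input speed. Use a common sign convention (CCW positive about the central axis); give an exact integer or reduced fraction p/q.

N_ring = 35 + 2·26 = 87
35(ω_s−ω_c) = −87(ω_r−ω_c),  ω_r=0, ω_s=1
35(1−ω_c) = −87(0−ω_c)  ⇒  122ω_c = 35  ⇒  ω_c = 35/122
sun–planet: 35·(1−35/122) = −26·(ω_p−ω_c)  ⇒  ω_p−ω_c = −(35/26)·(87/122) = -3045/3172
ω_p = 35/122 − 3045/3172 = -35/52

-35/52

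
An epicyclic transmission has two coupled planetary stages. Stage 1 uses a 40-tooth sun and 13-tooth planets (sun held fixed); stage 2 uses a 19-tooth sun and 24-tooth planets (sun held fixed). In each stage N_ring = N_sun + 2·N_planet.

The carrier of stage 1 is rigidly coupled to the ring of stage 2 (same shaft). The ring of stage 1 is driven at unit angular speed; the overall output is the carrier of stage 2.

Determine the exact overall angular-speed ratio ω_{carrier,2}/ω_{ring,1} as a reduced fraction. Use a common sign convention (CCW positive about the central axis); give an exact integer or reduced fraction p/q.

Stage 1: N_ring = 40 + 2·13 = 66
Stage 1: 40(ω_s−ω_c) = −66(ω_r−ω_c),  ω_s=0, ω_r=1
Stage 1: 40(0−ω_c) = −66(1−ω_c)  ⇒  106ω_c = 66  ⇒  ω_c = 33/53
  ⇒ ω_c¹/ω_r¹ = 33/53
Stage 2: N_ring = 19 + 2·24 = 67
Stage 2: 19(ω_s−ω_c) = −67(ω_r−ω_c),  ω_s=0, ω_r=1
Stage 2: 19(0−ω_c) = −67(1−ω_c)  ⇒  86ω_c = 67  ⇒  ω_c = 67/86
  ⇒ ω_c²/ω_r² = 67/86
Coupling ω_r² = ω_c¹ ⇒ overall = 33/53 × 67/86 = 2211/4558

2211/4558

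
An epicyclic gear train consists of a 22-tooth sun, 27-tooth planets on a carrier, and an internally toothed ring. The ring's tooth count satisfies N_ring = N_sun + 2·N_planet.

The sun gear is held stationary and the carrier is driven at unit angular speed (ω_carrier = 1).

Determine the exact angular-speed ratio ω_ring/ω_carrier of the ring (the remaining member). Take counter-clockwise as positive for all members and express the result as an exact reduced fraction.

N_ring = 22 + 2·27 = 76
22(ω_s−ω_c) = −76(ω_r−ω_c),  ω_s=0, ω_c=1
ω_r = 1 − (22/76)(0−1) = 49/38
ω_r/ω_c = 49/38

49/38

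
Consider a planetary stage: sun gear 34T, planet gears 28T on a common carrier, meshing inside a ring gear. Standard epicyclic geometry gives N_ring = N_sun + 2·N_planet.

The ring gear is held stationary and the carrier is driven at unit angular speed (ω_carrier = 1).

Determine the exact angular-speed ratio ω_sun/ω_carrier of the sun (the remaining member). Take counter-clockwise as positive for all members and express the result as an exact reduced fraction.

N_ring = 34 + 2·28 = 90
34(ω_s−ω_c) = −90(ω_r−ω_c),  ω_r=0, ω_c=1
ω_s = 1 − (90/34)(0−1) = 62/17
ω_s/ω_c = 62/17

62/17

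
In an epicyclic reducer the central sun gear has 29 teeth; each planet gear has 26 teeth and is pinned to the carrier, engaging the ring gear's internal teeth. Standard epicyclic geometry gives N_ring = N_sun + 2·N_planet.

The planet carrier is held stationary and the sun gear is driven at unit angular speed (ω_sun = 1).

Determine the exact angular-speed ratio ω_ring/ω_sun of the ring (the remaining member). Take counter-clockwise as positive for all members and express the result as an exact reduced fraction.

-29/81

N_ring = 29 + 2·26 = 81
29(ω_s−ω_c) = −81(ω_r−ω_c),  ω_c=0, ω_s=1
ω_r = 0 − (29/81)(1−0) = -29/81
ω_r/ω_s = -29/81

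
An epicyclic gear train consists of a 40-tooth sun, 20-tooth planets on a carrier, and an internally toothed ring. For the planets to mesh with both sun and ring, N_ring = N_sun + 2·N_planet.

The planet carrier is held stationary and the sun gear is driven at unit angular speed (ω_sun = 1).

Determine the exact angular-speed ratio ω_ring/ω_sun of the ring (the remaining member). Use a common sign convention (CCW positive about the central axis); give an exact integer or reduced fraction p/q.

N_ring = 40 + 2·20 = 80
40(ω_s−ω_c) = −80(ω_r−ω_c),  ω_c=0, ω_s=1
ω_r = 0 − (40/80)(1−0) = -1/2
ω_r/ω_s = -1/2

-1/2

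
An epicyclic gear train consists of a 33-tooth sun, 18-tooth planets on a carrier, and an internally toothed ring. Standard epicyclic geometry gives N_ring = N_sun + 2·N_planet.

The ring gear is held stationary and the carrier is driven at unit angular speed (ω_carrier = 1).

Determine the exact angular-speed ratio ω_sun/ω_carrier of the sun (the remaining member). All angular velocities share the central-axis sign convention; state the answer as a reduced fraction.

34/11

N_ring = 33 + 2·18 = 69
33(ω_s−ω_c) = −69(ω_r−ω_c),  ω_r=0, ω_c=1
ω_s = 1 − (69/33)(0−1) = 34/11
ω_s/ω_c = 34/11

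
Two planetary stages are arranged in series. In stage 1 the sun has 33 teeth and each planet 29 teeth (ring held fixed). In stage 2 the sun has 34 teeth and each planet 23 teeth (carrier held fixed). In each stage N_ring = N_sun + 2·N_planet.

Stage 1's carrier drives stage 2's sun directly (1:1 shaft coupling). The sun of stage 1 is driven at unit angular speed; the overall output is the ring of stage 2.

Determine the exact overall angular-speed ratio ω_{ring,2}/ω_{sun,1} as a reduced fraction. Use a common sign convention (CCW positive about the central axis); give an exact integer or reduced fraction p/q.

-561/4960

Stage 1: N_ring = 33 + 2·29 = 91
Stage 1: 33(ω_s−ω_c) = −91(ω_r−ω_c),  ω_r=0, ω_s=1
Stage 1: 33(1−ω_c) = −91(0−ω_c)  ⇒  124ω_c = 33  ⇒  ω_c = 33/124
  ⇒ ω_c¹/ω_s¹ = 33/124
Stage 2: N_ring = 34 + 2·23 = 80
Stage 2: 34(ω_s−ω_c) = −80(ω_r−ω_c),  ω_c=0, ω_s=1
Stage 2: ω_r = 0 − (34/80)(1−0) = -17/40
  ⇒ ω_r²/ω_s² = -17/40
Coupling ω_s² = ω_c¹ ⇒ overall = 33/124 × -17/40 = -561/4960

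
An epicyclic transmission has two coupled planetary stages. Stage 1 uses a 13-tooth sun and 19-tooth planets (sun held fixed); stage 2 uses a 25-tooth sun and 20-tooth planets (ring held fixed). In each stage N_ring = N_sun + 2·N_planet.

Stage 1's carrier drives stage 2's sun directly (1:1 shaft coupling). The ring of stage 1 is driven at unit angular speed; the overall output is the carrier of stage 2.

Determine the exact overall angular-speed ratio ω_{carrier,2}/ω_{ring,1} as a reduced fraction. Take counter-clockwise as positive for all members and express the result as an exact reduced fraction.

Stage 1: N_ring = 13 + 2·19 = 51
Stage 1: 13(ω_s−ω_c) = −51(ω_r−ω_c),  ω_s=0, ω_r=1
Stage 1: 13(0−ω_c) = −51(1−ω_c)  ⇒  64ω_c = 51  ⇒  ω_c = 51/64
  ⇒ ω_c¹/ω_r¹ = 51/64
Stage 2: N_ring = 25 + 2·20 = 65
Stage 2: 25(ω_s−ω_c) = −65(ω_r−ω_c),  ω_r=0, ω_s=1
Stage 2: 25(1−ω_c) = −65(0−ω_c)  ⇒  90ω_c = 25  ⇒  ω_c = 5/18
  ⇒ ω_c²/ω_s² = 5/18
Coupling ω_s² = ω_c¹ ⇒ overall = 51/64 × 5/18 = 85/384

85/384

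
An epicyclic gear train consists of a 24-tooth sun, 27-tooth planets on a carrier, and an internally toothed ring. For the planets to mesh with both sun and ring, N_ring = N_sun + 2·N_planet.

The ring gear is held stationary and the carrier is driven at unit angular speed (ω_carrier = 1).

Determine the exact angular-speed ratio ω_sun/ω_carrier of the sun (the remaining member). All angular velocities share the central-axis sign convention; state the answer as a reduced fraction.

17/4

N_ring = 24 + 2·27 = 78
24(ω_s−ω_c) = −78(ω_r−ω_c),  ω_r=0, ω_c=1
ω_s = 1 − (78/24)(0−1) = 17/4
ω_s/ω_c = 17/4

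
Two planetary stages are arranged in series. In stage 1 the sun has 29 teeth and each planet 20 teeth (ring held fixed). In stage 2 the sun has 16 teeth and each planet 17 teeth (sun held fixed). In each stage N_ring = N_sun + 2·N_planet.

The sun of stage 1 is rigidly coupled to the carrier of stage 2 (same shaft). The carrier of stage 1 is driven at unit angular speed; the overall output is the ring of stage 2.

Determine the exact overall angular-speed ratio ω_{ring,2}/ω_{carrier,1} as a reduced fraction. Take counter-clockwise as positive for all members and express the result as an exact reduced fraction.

3234/725

Stage 1: N_ring = 29 + 2·20 = 69
Stage 1: 29(ω_s−ω_c) = −69(ω_r−ω_c),  ω_r=0, ω_c=1
Stage 1: ω_s = 1 − (69/29)(0−1) = 98/29
  ⇒ ω_s¹/ω_c¹ = 98/29
Stage 2: N_ring = 16 + 2·17 = 50
Stage 2: 16(ω_s−ω_c) = −50(ω_r−ω_c),  ω_s=0, ω_c=1
Stage 2: ω_r = 1 − (16/50)(0−1) = 33/25
  ⇒ ω_r²/ω_c² = 33/25
Coupling ω_c² = ω_s¹ ⇒ overall = 98/29 × 33/25 = 3234/725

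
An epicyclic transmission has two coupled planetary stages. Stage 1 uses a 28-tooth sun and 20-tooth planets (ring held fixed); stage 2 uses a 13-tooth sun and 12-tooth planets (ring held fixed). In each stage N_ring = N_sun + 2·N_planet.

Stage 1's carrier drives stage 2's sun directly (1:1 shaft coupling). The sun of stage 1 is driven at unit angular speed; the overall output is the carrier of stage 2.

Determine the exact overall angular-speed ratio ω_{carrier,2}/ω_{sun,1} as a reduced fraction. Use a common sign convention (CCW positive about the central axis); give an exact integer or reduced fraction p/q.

Stage 1: N_ring = 28 + 2·20 = 68
Stage 1: 28(ω_s−ω_c) = −68(ω_r−ω_c),  ω_r=0, ω_s=1
Stage 1: 28(1−ω_c) = −68(0−ω_c)  ⇒  96ω_c = 28  ⇒  ω_c = 7/24
  ⇒ ω_c¹/ω_s¹ = 7/24
Stage 2: N_ring = 13 + 2·12 = 37
Stage 2: 13(ω_s−ω_c) = −37(ω_r−ω_c),  ω_r=0, ω_s=1
Stage 2: 13(1−ω_c) = −37(0−ω_c)  ⇒  50ω_c = 13  ⇒  ω_c = 13/50
  ⇒ ω_c²/ω_s² = 13/50
Coupling ω_s² = ω_c¹ ⇒ overall = 7/24 × 13/50 = 91/1200

91/1200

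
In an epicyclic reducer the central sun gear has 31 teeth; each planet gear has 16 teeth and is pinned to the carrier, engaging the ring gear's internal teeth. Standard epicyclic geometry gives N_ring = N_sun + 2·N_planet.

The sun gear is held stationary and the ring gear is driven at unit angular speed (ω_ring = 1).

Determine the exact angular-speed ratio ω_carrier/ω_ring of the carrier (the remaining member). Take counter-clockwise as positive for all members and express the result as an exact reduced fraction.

N_ring = 31 + 2·16 = 63
31(ω_s−ω_c) = −63(ω_r−ω_c),  ω_s=0, ω_r=1
31(0−ω_c) = −63(1−ω_c)  ⇒  94ω_c = 63  ⇒  ω_c = 63/94
ω_c/ω_r = 63/94

63/94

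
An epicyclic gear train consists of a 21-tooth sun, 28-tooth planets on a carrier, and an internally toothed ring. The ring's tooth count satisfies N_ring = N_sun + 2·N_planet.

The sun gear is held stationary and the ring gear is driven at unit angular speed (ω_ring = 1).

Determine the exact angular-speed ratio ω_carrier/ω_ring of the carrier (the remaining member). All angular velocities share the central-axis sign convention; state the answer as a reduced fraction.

N_ring = 21 + 2·28 = 77
21(ω_s−ω_c) = −77(ω_r−ω_c),  ω_s=0, ω_r=1
21(0−ω_c) = −77(1−ω_c)  ⇒  98ω_c = 77  ⇒  ω_c = 11/14
ω_c/ω_r = 11/14

11/14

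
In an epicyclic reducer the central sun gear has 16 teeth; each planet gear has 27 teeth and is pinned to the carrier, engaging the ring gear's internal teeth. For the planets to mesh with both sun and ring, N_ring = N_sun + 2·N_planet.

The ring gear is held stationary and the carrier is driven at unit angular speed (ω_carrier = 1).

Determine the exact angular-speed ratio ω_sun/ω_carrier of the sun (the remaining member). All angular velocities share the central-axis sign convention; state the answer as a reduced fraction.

43/8

N_ring = 16 + 2·27 = 70
16(ω_s−ω_c) = −70(ω_r−ω_c),  ω_r=0, ω_c=1
ω_s = 1 − (70/16)(0−1) = 43/8
ω_s/ω_c = 43/8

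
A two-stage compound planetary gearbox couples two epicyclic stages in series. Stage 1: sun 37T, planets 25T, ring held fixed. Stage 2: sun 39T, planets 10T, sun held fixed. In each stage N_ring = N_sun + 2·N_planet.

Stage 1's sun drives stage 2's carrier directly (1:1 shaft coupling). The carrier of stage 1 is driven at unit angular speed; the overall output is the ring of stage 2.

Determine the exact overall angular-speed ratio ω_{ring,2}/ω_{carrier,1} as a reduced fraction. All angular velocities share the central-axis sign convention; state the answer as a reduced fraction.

12152/2183

Stage 1: N_ring = 37 + 2·25 = 87
Stage 1: 37(ω_s−ω_c) = −87(ω_r−ω_c),  ω_r=0, ω_c=1
Stage 1: ω_s = 1 − (87/37)(0−1) = 124/37
  ⇒ ω_s¹/ω_c¹ = 124/37
Stage 2: N_ring = 39 + 2·10 = 59
Stage 2: 39(ω_s−ω_c) = −59(ω_r−ω_c),  ω_s=0, ω_c=1
Stage 2: ω_r = 1 − (39/59)(0−1) = 98/59
  ⇒ ω_r²/ω_c² = 98/59
Coupling ω_c² = ω_s¹ ⇒ overall = 124/37 × 98/59 = 12152/2183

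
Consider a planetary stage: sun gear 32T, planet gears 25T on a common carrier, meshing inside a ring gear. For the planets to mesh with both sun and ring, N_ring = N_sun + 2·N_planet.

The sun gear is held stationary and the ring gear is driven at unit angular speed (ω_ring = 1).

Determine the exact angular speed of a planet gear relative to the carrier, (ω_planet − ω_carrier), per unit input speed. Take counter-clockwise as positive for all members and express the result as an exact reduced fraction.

1312/1425

N_ring = 32 + 2·25 = 82
32(ω_s−ω_c) = −82(ω_r−ω_c),  ω_s=0, ω_r=1
32(0−ω_c) = −82(1−ω_c)  ⇒  114ω_c = 82  ⇒  ω_c = 41/57
sun–planet: 32·(0−41/57) = −25·(ω_p−ω_c)  ⇒  ω_p−ω_c = −(32/25)·(-41/57) = 1312/1425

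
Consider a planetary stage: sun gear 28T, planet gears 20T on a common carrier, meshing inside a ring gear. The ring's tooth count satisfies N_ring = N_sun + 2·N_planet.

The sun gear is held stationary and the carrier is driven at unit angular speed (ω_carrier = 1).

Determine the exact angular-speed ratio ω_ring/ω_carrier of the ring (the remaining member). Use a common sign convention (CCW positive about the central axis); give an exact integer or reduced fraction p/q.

24/17

N_ring = 28 + 2·20 = 68
28(ω_s−ω_c) = −68(ω_r−ω_c),  ω_s=0, ω_c=1
ω_r = 1 − (28/68)(0−1) = 24/17
ω_r/ω_c = 24/17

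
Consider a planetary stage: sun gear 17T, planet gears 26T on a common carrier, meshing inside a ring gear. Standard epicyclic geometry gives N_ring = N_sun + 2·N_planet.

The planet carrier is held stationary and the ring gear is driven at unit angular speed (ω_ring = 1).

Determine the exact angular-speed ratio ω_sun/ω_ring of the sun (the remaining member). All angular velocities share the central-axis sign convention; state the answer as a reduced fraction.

N_ring = 17 + 2·26 = 69
17(ω_s−ω_c) = −69(ω_r−ω_c),  ω_c=0, ω_r=1
ω_s = 0 − (69/17)(1−0) = -69/17
ω_s/ω_r = -69/17

-69/17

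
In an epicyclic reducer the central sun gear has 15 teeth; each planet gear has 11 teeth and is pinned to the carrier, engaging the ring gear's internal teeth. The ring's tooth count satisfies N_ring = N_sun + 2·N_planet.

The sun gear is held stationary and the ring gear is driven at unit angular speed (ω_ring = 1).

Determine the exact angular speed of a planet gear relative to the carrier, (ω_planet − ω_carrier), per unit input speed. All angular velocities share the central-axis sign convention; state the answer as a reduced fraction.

N_ring = 15 + 2·11 = 37
15(ω_s−ω_c) = −37(ω_r−ω_c),  ω_s=0, ω_r=1
15(0−ω_c) = −37(1−ω_c)  ⇒  52ω_c = 37  ⇒  ω_c = 37/52
sun–planet: 15·(0−37/52) = −11·(ω_p−ω_c)  ⇒  ω_p−ω_c = −(15/11)·(-37/52) = 555/572

555/572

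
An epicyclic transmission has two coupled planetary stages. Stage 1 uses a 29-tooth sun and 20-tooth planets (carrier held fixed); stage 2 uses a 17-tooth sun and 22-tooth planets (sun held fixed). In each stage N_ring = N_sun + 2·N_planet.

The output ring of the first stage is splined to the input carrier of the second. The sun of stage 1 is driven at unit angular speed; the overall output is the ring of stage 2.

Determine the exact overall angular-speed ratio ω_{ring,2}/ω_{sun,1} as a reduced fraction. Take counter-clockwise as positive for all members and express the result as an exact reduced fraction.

Stage 1: N_ring = 29 + 2·20 = 69
Stage 1: 29(ω_s−ω_c) = −69(ω_r−ω_c),  ω_c=0, ω_s=1
Stage 1: ω_r = 0 − (29/69)(1−0) = -29/69
  ⇒ ω_r¹/ω_s¹ = -29/69
Stage 2: N_ring = 17 + 2·22 = 61
Stage 2: 17(ω_s−ω_c) = −61(ω_r−ω_c),  ω_s=0, ω_c=1
Stage 2: ω_r = 1 − (17/61)(0−1) = 78/61
  ⇒ ω_r²/ω_c² = 78/61
Coupling ω_c² = ω_r¹ ⇒ overall = -29/69 × 78/61 = -754/1403

-754/1403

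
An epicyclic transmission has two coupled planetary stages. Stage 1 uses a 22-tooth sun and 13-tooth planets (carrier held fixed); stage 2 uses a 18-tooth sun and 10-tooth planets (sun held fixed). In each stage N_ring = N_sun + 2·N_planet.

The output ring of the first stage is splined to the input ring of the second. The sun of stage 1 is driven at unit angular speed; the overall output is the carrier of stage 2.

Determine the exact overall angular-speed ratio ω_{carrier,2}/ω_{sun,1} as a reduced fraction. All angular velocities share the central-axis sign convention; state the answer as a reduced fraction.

Stage 1: N_ring = 22 + 2·13 = 48
Stage 1: 22(ω_s−ω_c) = −48(ω_r−ω_c),  ω_c=0, ω_s=1
Stage 1: ω_r = 0 − (22/48)(1−0) = -11/24
  ⇒ ω_r¹/ω_s¹ = -11/24
Stage 2: N_ring = 18 + 2·10 = 38
Stage 2: 18(ω_s−ω_c) = −38(ω_r−ω_c),  ω_s=0, ω_r=1
Stage 2: 18(0−ω_c) = −38(1−ω_c)  ⇒  56ω_c = 38  ⇒  ω_c = 19/28
  ⇒ ω_c²/ω_r² = 19/28
Coupling ω_r² = ω_r¹ ⇒ overall = -11/24 × 19/28 = -209/672

-209/672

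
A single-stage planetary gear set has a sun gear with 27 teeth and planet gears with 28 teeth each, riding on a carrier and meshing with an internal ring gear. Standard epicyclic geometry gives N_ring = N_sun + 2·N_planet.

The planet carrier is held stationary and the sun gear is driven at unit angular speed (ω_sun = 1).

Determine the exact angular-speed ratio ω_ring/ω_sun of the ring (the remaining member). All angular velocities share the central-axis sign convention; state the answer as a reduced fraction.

N_ring = 27 + 2·28 = 83
27(ω_s−ω_c) = −83(ω_r−ω_c),  ω_c=0, ω_s=1
ω_r = 0 − (27/83)(1−0) = -27/83
ω_r/ω_s = -27/83

-27/83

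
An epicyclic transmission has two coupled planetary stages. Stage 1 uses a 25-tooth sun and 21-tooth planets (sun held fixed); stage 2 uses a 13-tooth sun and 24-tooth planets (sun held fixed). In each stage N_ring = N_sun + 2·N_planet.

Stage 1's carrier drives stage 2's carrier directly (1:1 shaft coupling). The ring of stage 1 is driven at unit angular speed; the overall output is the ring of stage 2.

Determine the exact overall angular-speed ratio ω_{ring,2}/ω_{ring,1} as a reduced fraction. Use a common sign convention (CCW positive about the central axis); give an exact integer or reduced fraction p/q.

Stage 1: N_ring = 25 + 2·21 = 67
Stage 1: 25(ω_s−ω_c) = −67(ω_r−ω_c),  ω_s=0, ω_r=1
Stage 1: 25(0−ω_c) = −67(1−ω_c)  ⇒  92ω_c = 67  ⇒  ω_c = 67/92
  ⇒ ω_c¹/ω_r¹ = 67/92
Stage 2: N_ring = 13 + 2·24 = 61
Stage 2: 13(ω_s−ω_c) = −61(ω_r−ω_c),  ω_s=0, ω_c=1
Stage 2: ω_r = 1 − (13/61)(0−1) = 74/61
  ⇒ ω_r²/ω_c² = 74/61
Coupling ω_c² = ω_c¹ ⇒ overall = 67/92 × 74/61 = 2479/2806

2479/2806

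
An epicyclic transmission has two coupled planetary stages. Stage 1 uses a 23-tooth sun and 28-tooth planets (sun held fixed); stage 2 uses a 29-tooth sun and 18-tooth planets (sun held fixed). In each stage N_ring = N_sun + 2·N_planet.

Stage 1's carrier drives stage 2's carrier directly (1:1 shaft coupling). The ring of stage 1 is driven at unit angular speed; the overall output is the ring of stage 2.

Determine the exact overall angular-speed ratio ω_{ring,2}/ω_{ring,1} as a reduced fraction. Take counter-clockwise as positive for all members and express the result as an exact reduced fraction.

Stage 1: N_ring = 23 + 2·28 = 79
Stage 1: 23(ω_s−ω_c) = −79(ω_r−ω_c),  ω_s=0, ω_r=1
Stage 1: 23(0−ω_c) = −79(1−ω_c)  ⇒  102ω_c = 79  ⇒  ω_c = 79/102
  ⇒ ω_c¹/ω_r¹ = 79/102
Stage 2: N_ring = 29 + 2·18 = 65
Stage 2: 29(ω_s−ω_c) = −65(ω_r−ω_c),  ω_s=0, ω_c=1
Stage 2: ω_r = 1 − (29/65)(0−1) = 94/65
  ⇒ ω_r²/ω_c² = 94/65
Coupling ω_c² = ω_c¹ ⇒ overall = 79/102 × 94/65 = 3713/3315

3713/3315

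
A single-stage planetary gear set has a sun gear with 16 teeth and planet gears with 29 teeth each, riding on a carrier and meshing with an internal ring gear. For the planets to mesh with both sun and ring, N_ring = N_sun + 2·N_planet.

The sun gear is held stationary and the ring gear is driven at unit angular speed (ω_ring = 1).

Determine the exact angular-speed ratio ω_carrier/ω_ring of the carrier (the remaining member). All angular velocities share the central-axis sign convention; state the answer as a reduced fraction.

37/45

N_ring = 16 + 2·29 = 74
16(ω_s−ω_c) = −74(ω_r−ω_c),  ω_s=0, ω_r=1
16(0−ω_c) = −74(1−ω_c)  ⇒  90ω_c = 74  ⇒  ω_c = 37/45
ω_c/ω_r = 37/45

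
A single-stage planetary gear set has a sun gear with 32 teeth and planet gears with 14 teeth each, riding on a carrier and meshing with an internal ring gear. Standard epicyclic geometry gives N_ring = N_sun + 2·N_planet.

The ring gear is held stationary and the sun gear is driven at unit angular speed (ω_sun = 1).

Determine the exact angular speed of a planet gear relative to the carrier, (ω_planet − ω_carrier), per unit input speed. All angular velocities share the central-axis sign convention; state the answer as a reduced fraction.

N_ring = 32 + 2·14 = 60
32(ω_s−ω_c) = −60(ω_r−ω_c),  ω_r=0, ω_s=1
32(1−ω_c) = −60(0−ω_c)  ⇒  92ω_c = 32  ⇒  ω_c = 8/23
sun–planet: 32·(1−8/23) = −14·(ω_p−ω_c)  ⇒  ω_p−ω_c = −(32/14)·(15/23) = -240/161

-240/161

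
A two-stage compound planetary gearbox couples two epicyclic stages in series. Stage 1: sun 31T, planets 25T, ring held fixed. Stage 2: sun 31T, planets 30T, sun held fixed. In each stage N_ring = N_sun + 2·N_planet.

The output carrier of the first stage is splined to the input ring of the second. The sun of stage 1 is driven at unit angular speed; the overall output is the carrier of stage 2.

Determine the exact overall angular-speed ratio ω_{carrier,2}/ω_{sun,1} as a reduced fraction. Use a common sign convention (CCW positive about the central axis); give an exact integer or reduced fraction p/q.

403/1952

Stage 1: N_ring = 31 + 2·25 = 81
Stage 1: 31(ω_s−ω_c) = −81(ω_r−ω_c),  ω_r=0, ω_s=1
Stage 1: 31(1−ω_c) = −81(0−ω_c)  ⇒  112ω_c = 31  ⇒  ω_c = 31/112
  ⇒ ω_c¹/ω_s¹ = 31/112
Stage 2: N_ring = 31 + 2·30 = 91
Stage 2: 31(ω_s−ω_c) = −91(ω_r−ω_c),  ω_s=0, ω_r=1
Stage 2: 31(0−ω_c) = −91(1−ω_c)  ⇒  122ω_c = 91  ⇒  ω_c = 91/122
  ⇒ ω_c²/ω_r² = 91/122
Coupling ω_r² = ω_c¹ ⇒ overall = 31/112 × 91/122 = 403/1952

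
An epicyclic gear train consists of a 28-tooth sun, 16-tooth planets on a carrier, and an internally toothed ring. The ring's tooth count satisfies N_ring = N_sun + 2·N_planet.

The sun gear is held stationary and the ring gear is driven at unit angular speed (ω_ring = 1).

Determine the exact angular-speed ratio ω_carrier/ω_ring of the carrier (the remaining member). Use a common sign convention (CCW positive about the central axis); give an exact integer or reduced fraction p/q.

N_ring = 28 + 2·16 = 60
28(ω_s−ω_c) = −60(ω_r−ω_c),  ω_s=0, ω_r=1
28(0−ω_c) = −60(1−ω_c)  ⇒  88ω_c = 60  ⇒  ω_c = 15/22
ω_c/ω_r = 15/22

15/22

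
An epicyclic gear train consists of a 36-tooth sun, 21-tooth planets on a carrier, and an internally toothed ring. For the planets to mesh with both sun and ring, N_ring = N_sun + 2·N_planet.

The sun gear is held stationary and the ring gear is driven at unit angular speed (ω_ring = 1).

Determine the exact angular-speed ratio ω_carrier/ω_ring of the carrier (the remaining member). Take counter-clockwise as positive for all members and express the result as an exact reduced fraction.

N_ring = 36 + 2·21 = 78
36(ω_s−ω_c) = −78(ω_r−ω_c),  ω_s=0, ω_r=1
36(0−ω_c) = −78(1−ω_c)  ⇒  114ω_c = 78  ⇒  ω_c = 13/19
ω_c/ω_r = 13/19

13/19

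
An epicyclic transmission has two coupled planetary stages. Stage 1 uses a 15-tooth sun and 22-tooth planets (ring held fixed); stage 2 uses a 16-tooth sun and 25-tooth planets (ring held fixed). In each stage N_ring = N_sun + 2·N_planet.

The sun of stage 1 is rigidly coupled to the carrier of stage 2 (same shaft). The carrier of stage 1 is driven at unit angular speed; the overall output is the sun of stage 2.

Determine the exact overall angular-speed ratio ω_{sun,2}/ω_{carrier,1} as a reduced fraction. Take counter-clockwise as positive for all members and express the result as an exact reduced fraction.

1517/60

Stage 1: N_ring = 15 + 2·22 = 59
Stage 1: 15(ω_s−ω_c) = −59(ω_r−ω_c),  ω_r=0, ω_c=1
Stage 1: ω_s = 1 − (59/15)(0−1) = 74/15
  ⇒ ω_s¹/ω_c¹ = 74/15
Stage 2: N_ring = 16 + 2·25 = 66
Stage 2: 16(ω_s−ω_c) = −66(ω_r−ω_c),  ω_r=0, ω_c=1
Stage 2: ω_s = 1 − (66/16)(0−1) = 41/8
  ⇒ ω_s²/ω_c² = 41/8
Coupling ω_c² = ω_s¹ ⇒ overall = 74/15 × 41/8 = 1517/60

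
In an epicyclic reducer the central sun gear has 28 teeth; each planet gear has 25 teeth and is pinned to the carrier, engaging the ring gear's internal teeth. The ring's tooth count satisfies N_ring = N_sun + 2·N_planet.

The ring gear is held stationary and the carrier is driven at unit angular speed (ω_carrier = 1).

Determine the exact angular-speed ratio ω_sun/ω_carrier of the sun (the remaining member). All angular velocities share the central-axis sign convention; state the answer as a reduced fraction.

53/14

N_ring = 28 + 2·25 = 78
28(ω_s−ω_c) = −78(ω_r−ω_c),  ω_r=0, ω_c=1
ω_s = 1 − (78/28)(0−1) = 53/14
ω_s/ω_c = 53/14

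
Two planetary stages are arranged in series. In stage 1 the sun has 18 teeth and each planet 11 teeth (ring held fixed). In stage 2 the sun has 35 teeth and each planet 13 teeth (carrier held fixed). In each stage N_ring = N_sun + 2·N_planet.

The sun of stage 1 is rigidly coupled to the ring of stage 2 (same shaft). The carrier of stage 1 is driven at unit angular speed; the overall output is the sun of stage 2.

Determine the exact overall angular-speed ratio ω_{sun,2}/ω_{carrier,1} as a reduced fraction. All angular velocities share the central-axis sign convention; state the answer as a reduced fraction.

Stage 1: N_ring = 18 + 2·11 = 40
Stage 1: 18(ω_s−ω_c) = −40(ω_r−ω_c),  ω_r=0, ω_c=1
Stage 1: ω_s = 1 − (40/18)(0−1) = 29/9
  ⇒ ω_s¹/ω_c¹ = 29/9
Stage 2: N_ring = 35 + 2·13 = 61
Stage 2: 35(ω_s−ω_c) = −61(ω_r−ω_c),  ω_c=0, ω_r=1
Stage 2: ω_s = 0 − (61/35)(1−0) = -61/35
  ⇒ ω_s²/ω_r² = -61/35
Coupling ω_r² = ω_s¹ ⇒ overall = 29/9 × -61/35 = -1769/315

-1769/315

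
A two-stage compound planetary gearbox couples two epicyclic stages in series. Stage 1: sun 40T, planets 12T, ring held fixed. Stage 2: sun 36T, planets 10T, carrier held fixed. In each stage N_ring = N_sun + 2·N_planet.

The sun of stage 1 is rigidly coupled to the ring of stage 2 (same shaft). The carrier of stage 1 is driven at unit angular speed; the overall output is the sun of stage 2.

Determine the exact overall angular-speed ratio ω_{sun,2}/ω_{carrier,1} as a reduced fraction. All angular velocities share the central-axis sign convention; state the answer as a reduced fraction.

-182/45

Stage 1: N_ring = 40 + 2·12 = 64
Stage 1: 40(ω_s−ω_c) = −64(ω_r−ω_c),  ω_r=0, ω_c=1
Stage 1: ω_s = 1 − (64/40)(0−1) = 13/5
  ⇒ ω_s¹/ω_c¹ = 13/5
Stage 2: N_ring = 36 + 2·10 = 56
Stage 2: 36(ω_s−ω_c) = −56(ω_r−ω_c),  ω_c=0, ω_r=1
Stage 2: ω_s = 0 − (56/36)(1−0) = -14/9
  ⇒ ω_s²/ω_r² = -14/9
Coupling ω_r² = ω_s¹ ⇒ overall = 13/5 × -14/9 = -182/45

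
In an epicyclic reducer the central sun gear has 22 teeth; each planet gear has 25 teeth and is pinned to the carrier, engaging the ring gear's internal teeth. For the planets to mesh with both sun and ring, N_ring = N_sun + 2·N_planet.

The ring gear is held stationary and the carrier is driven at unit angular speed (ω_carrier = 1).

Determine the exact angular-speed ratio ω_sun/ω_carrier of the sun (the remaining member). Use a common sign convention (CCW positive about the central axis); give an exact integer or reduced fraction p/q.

47/11

N_ring = 22 + 2·25 = 72
22(ω_s−ω_c) = −72(ω_r−ω_c),  ω_r=0, ω_c=1
ω_s = 1 − (72/22)(0−1) = 47/11
ω_s/ω_c = 47/11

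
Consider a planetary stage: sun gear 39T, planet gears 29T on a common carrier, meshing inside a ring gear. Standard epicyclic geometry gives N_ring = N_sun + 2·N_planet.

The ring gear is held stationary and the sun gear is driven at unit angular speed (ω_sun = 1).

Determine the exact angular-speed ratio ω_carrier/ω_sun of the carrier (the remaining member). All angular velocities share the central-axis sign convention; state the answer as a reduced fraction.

N_ring = 39 + 2·29 = 97
39(ω_s−ω_c) = −97(ω_r−ω_c),  ω_r=0, ω_s=1
39(1−ω_c) = −97(0−ω_c)  ⇒  136ω_c = 39  ⇒  ω_c = 39/136
ω_c/ω_s = 39/136

39/136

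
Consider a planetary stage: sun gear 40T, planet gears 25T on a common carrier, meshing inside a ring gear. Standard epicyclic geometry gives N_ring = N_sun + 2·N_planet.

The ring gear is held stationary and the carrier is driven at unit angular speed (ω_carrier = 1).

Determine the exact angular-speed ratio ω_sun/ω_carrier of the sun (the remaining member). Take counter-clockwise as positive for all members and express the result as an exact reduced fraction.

N_ring = 40 + 2·25 = 90
40(ω_s−ω_c) = −90(ω_r−ω_c),  ω_r=0, ω_c=1
ω_s = 1 − (90/40)(0−1) = 13/4
ω_s/ω_c = 13/4

13/4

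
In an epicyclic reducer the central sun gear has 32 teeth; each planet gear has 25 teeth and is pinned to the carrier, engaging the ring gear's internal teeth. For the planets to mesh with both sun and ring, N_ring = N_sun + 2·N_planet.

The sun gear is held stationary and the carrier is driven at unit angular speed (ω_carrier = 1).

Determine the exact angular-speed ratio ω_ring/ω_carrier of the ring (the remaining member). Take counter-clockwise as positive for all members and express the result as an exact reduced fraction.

57/41

N_ring = 32 + 2·25 = 82
32(ω_s−ω_c) = −82(ω_r−ω_c),  ω_s=0, ω_c=1
ω_r = 1 − (32/82)(0−1) = 57/41
ω_r/ω_c = 57/41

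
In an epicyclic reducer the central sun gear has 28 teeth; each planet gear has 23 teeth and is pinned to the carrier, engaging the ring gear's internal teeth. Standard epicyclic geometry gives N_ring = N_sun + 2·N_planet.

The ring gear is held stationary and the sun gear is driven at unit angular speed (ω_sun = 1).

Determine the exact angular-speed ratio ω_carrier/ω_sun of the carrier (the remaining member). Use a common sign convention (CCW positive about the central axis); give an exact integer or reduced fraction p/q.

14/51

N_ring = 28 + 2·23 = 74
28(ω_s−ω_c) = −74(ω_r−ω_c),  ω_r=0, ω_s=1
28(1−ω_c) = −74(0−ω_c)  ⇒  102ω_c = 28  ⇒  ω_c = 14/51
ω_c/ω_s = 14/51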